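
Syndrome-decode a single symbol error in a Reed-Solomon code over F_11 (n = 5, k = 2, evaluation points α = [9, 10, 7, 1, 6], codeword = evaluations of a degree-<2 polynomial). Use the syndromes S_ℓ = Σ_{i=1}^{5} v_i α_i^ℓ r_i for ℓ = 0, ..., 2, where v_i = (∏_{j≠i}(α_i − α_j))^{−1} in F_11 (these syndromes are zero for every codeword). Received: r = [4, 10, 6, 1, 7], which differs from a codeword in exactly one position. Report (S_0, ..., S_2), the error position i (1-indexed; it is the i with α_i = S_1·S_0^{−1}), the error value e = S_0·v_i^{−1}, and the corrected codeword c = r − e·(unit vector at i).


S = (2, 9, 2), error at position 2, error magnitude e = 7, c = [4, 3, 6, 1, 7].

Step 1: column multipliers v_i = (∏_{j≠i}(α_i − α_j))^{−1} mod 11.
  i = 1 (α = 9): (9−10)(9−7)(9−1)(9−6) = (−1)·2·8·3 = −48 ≡ 7, so v_1 = 7^{−1} = 8 (mod 11).
  i = 2 (α = 10): (10−9)(10−7)(10−1)(10−6) = 1·3·9·4 = 108 ≡ 9, so v_2 = 9^{−1} = 5 (mod 11).
  i = 3 (α = 7): (7−9)(7−10)(7−1)(7−6) = (−2)·(−3)·6·1 = 36 ≡ 3, so v_3 = 3^{−1} = 4 (mod 11).
  i = 4 (α = 1): (1−9)(1−10)(1−7)(1−6) = (−8)·(−9)·(−6)·(−5) = 2160 ≡ 4, so v_4 = 4^{−1} = 3 (mod 11).
  i = 5 (α = 6): (6−9)(6−10)(6−7)(6−1) = (−3)·(−4)·(−1)·5 = −60 ≡ 6, so v_5 = 6^{−1} = 2 (mod 11).
  v = [8, 5, 4, 3, 2].
Step 2: syndromes of r = [4, 10, 6, 1, 7] (all sums mod 11).
  S_0 = Σ v_i r_i = 8·4 + 5·10 + 4·6 + 3·1 + 2·7 = 123 ≡ 2.
  S_1 = Σ v_i α_i r_i = 8·9·4 + 5·10·10 + 4·7·6 + 3·1·1 + 2·6·7 = 1043 ≡ 9.
  α_i^2 mod 11 = [4, 1, 5, 1, 3].
  S_2 = Σ v_i α_i^2 r_i = 8·4·4 + 5·1·10 + 4·5·6 + 3·1·1 + 2·3·7 = 343 ≡ 2.
  S = (2, 9, 2) ≠ 0, so r is not a codeword (an error is present).
Step 3: locate the error. For a single error e at position i, S_ℓ = v_i·e·α_i^ℓ, so α_err = S_1/S_0.
  S_0^{−1} = 2^{−1} = 6 (mod 11), so α_err = 9·6 = 54 ≡ 10 = α_2. Error position i = 2.
  Consistency check: S_2/S_1 = 2·5 = 10 ≡ 10 = α_err ✓ (single-error assumption holds).
Step 4: error magnitude e = S_0/v_2 = S_0·∏_{j≠2}(α_2 − α_j) = 2·9 = 18 ≡ 7 (mod 11).
Step 5: correct position 2: c_2 = r_2 − e = 10 − 7 ≡ 3 (mod 11). Hence c = [4, 3, 6, 1, 7].
  Check: interpolating c through the α_i gives m(x) = 2 + 10·x (degree < 2) with m(α_i) = c_i for every i, so c is indeed a codeword.


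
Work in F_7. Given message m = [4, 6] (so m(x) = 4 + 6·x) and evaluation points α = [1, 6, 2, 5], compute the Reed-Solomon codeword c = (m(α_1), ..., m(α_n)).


c = [3, 5, 2, 6]

Message polynomial: m(x) = 4 + 6·x (mod 7).
For each evaluation point α_i, compute m(α_i) mod 7:
  α_1 = 1: Horner steps 6 → 3, so m(1) = 3.
  α_2 = 6: Horner steps 6 → 5, so m(6) = 5.
  α_3 = 2: Horner steps 6 → 2, so m(2) = 2.
  α_4 = 5: Horner steps 6 → 6, so m(5) = 6.
Codeword c = [3, 5, 2, 6] ∈ F_7^4.


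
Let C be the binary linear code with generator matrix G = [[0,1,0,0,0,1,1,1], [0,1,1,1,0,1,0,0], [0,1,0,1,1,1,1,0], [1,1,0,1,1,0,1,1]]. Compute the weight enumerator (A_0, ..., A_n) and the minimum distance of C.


Weight distribution: A_0 = 1, A_3 = 4, A_4 = 5, A_5 = 4, A_6 = 2. Minimum distance d = 3.

Enumerate all 2^4 = 16 messages m ∈ F_2^4.
For each, compute codeword c = mG in F_2^8, then tally its weight.
  m = 0000 → c = 00000000, weight = 0.
  m = 1000 → c = 01000111, weight = 4.
  m = 0100 → c = 01110100, weight = 4.
  m = 1100 → c = 00110011, weight = 4.
  m = 0010 → c = 01011110, weight = 5.
  m = 1010 → c = 00011001, weight = 3.
  m = 0110 → c = 00101010, weight = 3.
  m = 1110 → c = 01101101, weight = 5.
  m = 0001 → c = 11011011, weight = 6.
  m = 1001 → c = 10011100, weight = 4.
  m = 0101 → c = 10101111, weight = 6.
  m = 1101 → c = 11101000, weight = 4.
  m = 0011 → c = 10000101, weight = 3.
  m = 1011 → c = 11000010, weight = 3.
  m = 0111 → c = 11110001, weight = 5.
  m = 1111 → c = 10110110, weight = 5.
Tally weights:
  weight 0: 1 codewords.
  weight 3: 4 codewords.
  weight 4: 5 codewords.
  weight 5: 4 codewords.
  weight 6: 2 codewords.
Minimum distance d = smallest w > 0 with A_w > 0 = 3.
Sanity: Σ A_w = 16 = 2^4 = 16 ✓.


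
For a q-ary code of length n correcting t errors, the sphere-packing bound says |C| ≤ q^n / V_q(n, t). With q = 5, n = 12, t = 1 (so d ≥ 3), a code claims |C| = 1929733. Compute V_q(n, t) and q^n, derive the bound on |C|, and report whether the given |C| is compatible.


V_q(n, t) = 49, q^n = 244140625, Hamming bound = 4982461, |C| = 1929733 ≤ bound (satisfied).

Step 1: Compute V_q(n, t) = Σ_{j=0}^1 C(n, j) (q−1)^j.
  j = 0: C(12,0)·(4)^0 = 1·1 = 1.
  j = 1: C(12,1)·(4)^1 = 12·4 = 48.
  V_q(n, t) = 1 + 48 = 49.
Step 2: q^n = 5^12 = 244140625.
Step 3: Hamming bound ⌊q^n / V_q(n,t)⌋ = ⌊244140625/49⌋ = 4982461.
Step 4: Compare |C| = 1929733 to 4982461: satisfied.
The claimed |C| lies below the Hamming bound.


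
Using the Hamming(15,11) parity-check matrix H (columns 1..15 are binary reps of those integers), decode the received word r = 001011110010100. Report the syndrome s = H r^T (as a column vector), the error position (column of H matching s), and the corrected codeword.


s = (1, 0, 0, 1)^T, error position = 9, corrected codeword c = 001011111010100

Compute s = H r^T mod 2 one row at a time:
  s_1 = 1 + 0 + 0 + 1 + 0 + 1 + 0 + 0 = 3 ≡ 1 (mod 2).
  s_2 = 0 + 1 + 1 + 1 + 0 + 1 + 0 + 0 = 4 ≡ 0 (mod 2).
  s_3 = 0 + 1 + 1 + 1 + 0 + 1 + 0 + 0 = 4 ≡ 0 (mod 2).
  s_4 = 0 + 1 + 1 + 1 + 0 + 1 + 1 + 0 = 5 ≡ 1 (mod 2).
s = (1, 0, 0, 1)^T — this equals column 9 of H (binary 1001), so error is at position 9.
Correct: flip bit 9 of r = 001011110010100 to get c = 001011111010100.


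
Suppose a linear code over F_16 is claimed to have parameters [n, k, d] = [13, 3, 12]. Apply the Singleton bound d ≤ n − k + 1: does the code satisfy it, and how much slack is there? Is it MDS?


Singleton RHS = n − k + 1 = 11, slack = -1, bound violated (no such code; not MDS).

Singleton bound: d ≤ n − k + 1.
Here n = 13, k = 3, so n − k + 1 = 11.
Given d = 12, check d ≤ 11: NO.
Slack = (n − k + 1) − d = -1.
The slack is negative: d = 12 exceeds n − k + 1 = 11 by 1, so the Singleton bound is violated and no linear [13, 3, 12]_16 code can exist. In particular it is not MDS (MDS requires d = n − k + 1 exactly).
Description: the claimed parameters are [13, 3, 12]_16; such a code would be impossible (violates the Singleton bound).


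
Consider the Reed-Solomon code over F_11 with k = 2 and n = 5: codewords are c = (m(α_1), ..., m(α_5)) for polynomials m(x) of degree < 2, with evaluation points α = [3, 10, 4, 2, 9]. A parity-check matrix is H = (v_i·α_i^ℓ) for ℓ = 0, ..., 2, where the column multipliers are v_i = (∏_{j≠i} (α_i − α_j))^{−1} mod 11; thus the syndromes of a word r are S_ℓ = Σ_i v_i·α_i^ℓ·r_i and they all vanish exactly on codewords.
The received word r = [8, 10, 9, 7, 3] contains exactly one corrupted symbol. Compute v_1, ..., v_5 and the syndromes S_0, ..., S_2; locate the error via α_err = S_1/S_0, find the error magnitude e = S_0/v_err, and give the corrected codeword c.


S = (1, 10, 1), error at position 2, error magnitude e = 6, c = [8, 4, 9, 7, 3].

Step 1: column multipliers v_i = (∏_{j≠i}(α_i − α_j))^{−1} mod 11.
  i = 1 (α = 3): (3−10)(3−4)(3−2)(3−9) = (−7)·(−1)·1·(−6) = −42 ≡ 2, so v_1 = 2^{−1} = 6 (mod 11).
  i = 2 (α = 10): (10−3)(10−4)(10−2)(10−9) = 7·6·8·1 = 336 ≡ 6, so v_2 = 6^{−1} = 2 (mod 11).
  i = 3 (α = 4): (4−3)(4−10)(4−2)(4−9) = 1·(−6)·2·(−5) = 60 ≡ 5, so v_3 = 5^{−1} = 9 (mod 11).
  i = 4 (α = 2): (2−3)(2−10)(2−4)(2−9) = (−1)·(−8)·(−2)·(−7) = 112 ≡ 2, so v_4 = 2^{−1} = 6 (mod 11).
  i = 5 (α = 9): (9−3)(9−10)(9−4)(9−2) = 6·(−1)·5·7 = −210 ≡ 10, so v_5 = 10^{−1} = 10 (mod 11).
  v = [6, 2, 9, 6, 10].
Step 2: syndromes of r = [8, 10, 9, 7, 3] (all sums mod 11).
  S_0 = Σ v_i r_i = 6·8 + 2·10 + 9·9 + 6·7 + 10·3 = 221 ≡ 1.
  S_1 = Σ v_i α_i r_i = 6·3·8 + 2·10·10 + 9·4·9 + 6·2·7 + 10·9·3 = 1022 ≡ 10.
  α_i^2 mod 11 = [9, 1, 5, 4, 4].
  S_2 = Σ v_i α_i^2 r_i = 6·9·8 + 2·1·10 + 9·5·9 + 6·4·7 + 10·4·3 = 1145 ≡ 1.
  S = (1, 10, 1) ≠ 0, so r is not a codeword (an error is present).
Step 3: locate the error. For a single error e at position i, S_ℓ = v_i·e·α_i^ℓ, so α_err = S_1/S_0.
  S_0^{−1} = 1^{−1} = 1 (mod 11), so α_err = 10·1 = 10 ≡ 10 = α_2. Error position i = 2.
  Consistency check: S_2/S_1 = 1·10 = 10 ≡ 10 = α_err ✓ (single-error assumption holds).
Step 4: error magnitude e = S_0/v_2 = S_0·∏_{j≠2}(α_2 − α_j) = 1·6 = 6 ≡ 6 (mod 11).
Step 5: correct position 2: c_2 = r_2 − e = 10 − 6 ≡ 4 (mod 11). Hence c = [8, 4, 9, 7, 3].
  Check: interpolating c through the α_i gives m(x) = 5 + 1·x (degree < 2) with m(α_i) = c_i for every i, so c is indeed a codeword.


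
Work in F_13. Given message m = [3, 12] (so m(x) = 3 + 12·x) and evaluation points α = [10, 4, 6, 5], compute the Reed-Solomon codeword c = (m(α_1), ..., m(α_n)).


c = [6, 12, 10, 11]

Message polynomial: m(x) = 3 + 12·x (mod 13).
For each evaluation point α_i, compute m(α_i) mod 13:
  α_1 = 10: Horner steps 12 → 6, so m(10) = 6.
  α_2 = 4: Horner steps 12 → 12, so m(4) = 12.
  α_3 = 6: Horner steps 12 → 10, so m(6) = 10.
  α_4 = 5: Horner steps 12 → 11, so m(5) = 11.
Codeword c = [6, 12, 10, 11] ∈ F_13^4.


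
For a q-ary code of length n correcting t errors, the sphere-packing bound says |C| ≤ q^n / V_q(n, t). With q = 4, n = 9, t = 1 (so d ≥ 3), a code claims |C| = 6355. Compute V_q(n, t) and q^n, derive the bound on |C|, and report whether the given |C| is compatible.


V_q(n, t) = 28, q^n = 262144, Hamming bound = 9362, |C| = 6355 ≤ bound (satisfied).

Step 1: Compute V_q(n, t) = Σ_{j=0}^1 C(n, j) (q−1)^j.
  j = 0: C(9,0)·(3)^0 = 1·1 = 1.
  j = 1: C(9,1)·(3)^1 = 9·3 = 27.
  V_q(n, t) = 1 + 27 = 28.
Step 2: q^n = 4^9 = 262144.
Step 3: Hamming bound ⌊q^n / V_q(n,t)⌋ = ⌊262144/28⌋ = 9362.
Step 4: Compare |C| = 6355 to 9362: satisfied.
The claimed |C| lies below the Hamming bound.


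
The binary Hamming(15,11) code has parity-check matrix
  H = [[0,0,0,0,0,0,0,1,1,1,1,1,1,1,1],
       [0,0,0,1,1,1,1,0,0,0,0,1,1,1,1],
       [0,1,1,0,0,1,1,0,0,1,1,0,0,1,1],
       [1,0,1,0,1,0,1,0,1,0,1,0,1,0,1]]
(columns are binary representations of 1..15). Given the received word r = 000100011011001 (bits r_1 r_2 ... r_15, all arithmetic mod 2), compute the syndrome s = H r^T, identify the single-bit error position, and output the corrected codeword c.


s = (1, 1, 0, 1)^T, error position = 13, corrected codeword c = 000100011011101

Compute s = H r^T mod 2 one row at a time:
  s_1 = 1 + 1 + 0 + 1 + 1 + 0 + 0 + 1 = 5 ≡ 1 (mod 2).
  s_2 = 1 + 0 + 0 + 0 + 1 + 0 + 0 + 1 = 3 ≡ 1 (mod 2).
  s_3 = 0 + 0 + 0 + 0 + 0 + 1 + 0 + 1 = 2 ≡ 0 (mod 2).
  s_4 = 0 + 0 + 0 + 0 + 1 + 1 + 0 + 1 = 3 ≡ 1 (mod 2).
s = (1, 1, 0, 1)^T — this equals column 13 of H (binary 1101), so error is at position 13.
Correct: flip bit 13 of r = 000100011011001 to get c = 000100011011101.


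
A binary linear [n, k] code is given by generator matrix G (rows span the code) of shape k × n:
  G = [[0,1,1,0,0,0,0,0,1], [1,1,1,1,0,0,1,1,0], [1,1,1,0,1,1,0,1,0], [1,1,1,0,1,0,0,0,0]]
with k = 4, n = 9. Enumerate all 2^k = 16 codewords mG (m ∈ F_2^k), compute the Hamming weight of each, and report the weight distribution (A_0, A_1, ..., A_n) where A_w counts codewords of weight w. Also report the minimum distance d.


Weight distribution: A_0 = 1, A_2 = 1, A_3 = 2, A_4 = 3, A_5 = 4, A_6 = 3, A_7 = 2. Minimum distance d = 2.

Enumerate all 2^4 = 16 messages m ∈ F_2^4.
For each, compute codeword c = mG in F_2^9, then tally its weight.
  m = 0000 → c = 000000000, weight = 0.
  m = 1000 → c = 011000001, weight = 3.
  m = 0100 → c = 111100110, weight = 6.
  m = 1100 → c = 100100111, weight = 5.
  m = 0010 → c = 111011010, weight = 6.
  m = 1010 → c = 100011011, weight = 5.
  m = 0110 → c = 000111100, weight = 4.
  m = 1110 → c = 011111101, weight = 7.
  m = 0001 → c = 111010000, weight = 4.
  m = 1001 → c = 100010001, weight = 3.
  m = 0101 → c = 000110110, weight = 4.
  m = 1101 → c = 011110111, weight = 7.
  m = 0011 → c = 000001010, weight = 2.
  m = 1011 → c = 011001011, weight = 5.
  m = 0111 → c = 111101100, weight = 6.
  m = 1111 → c = 100101101, weight = 5.
Tally weights:
  weight 0: 1 codewords.
  weight 2: 1 codewords.
  weight 3: 2 codewords.
  weight 4: 3 codewords.
  weight 5: 4 codewords.
  weight 6: 3 codewords.
  weight 7: 2 codewords.
Minimum distance d = smallest w > 0 with A_w > 0 = 2.
Sanity: Σ A_w = 16 = 2^4 = 16 ✓.


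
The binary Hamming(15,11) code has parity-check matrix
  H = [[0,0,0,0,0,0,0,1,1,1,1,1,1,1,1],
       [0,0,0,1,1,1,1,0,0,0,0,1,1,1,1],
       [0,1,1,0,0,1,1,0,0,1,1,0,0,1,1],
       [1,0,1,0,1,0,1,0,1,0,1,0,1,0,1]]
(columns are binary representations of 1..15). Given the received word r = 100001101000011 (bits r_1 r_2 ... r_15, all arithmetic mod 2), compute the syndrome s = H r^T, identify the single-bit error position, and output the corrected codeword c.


s = (1, 0, 0, 0)^T, error position = 8, corrected codeword c = 100001111000011

Compute s = H r^T mod 2 one row at a time:
  s_1 = 0 + 1 + 0 + 0 + 0 + 0 + 1 + 1 = 3 ≡ 1 (mod 2).
  s_2 = 0 + 0 + 1 + 1 + 0 + 0 + 1 + 1 = 4 ≡ 0 (mod 2).
  s_3 = 0 + 0 + 1 + 1 + 0 + 0 + 1 + 1 = 4 ≡ 0 (mod 2).
  s_4 = 1 + 0 + 0 + 1 + 1 + 0 + 0 + 1 = 4 ≡ 0 (mod 2).
s = (1, 0, 0, 0)^T — this equals column 8 of H (binary 1000), so error is at position 8.
Correct: flip bit 8 of r = 100001101000011 to get c = 100001111000011.


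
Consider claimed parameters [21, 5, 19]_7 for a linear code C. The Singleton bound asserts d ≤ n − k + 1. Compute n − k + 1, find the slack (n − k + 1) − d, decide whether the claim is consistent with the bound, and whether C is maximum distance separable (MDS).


Singleton RHS = n − k + 1 = 17, slack = -2, bound violated (no such code; not MDS).

Singleton bound: d ≤ n − k + 1.
Here n = 21, k = 5, so n − k + 1 = 17.
Given d = 19, check d ≤ 17: NO.
Slack = (n − k + 1) − d = -2.
The slack is negative: d = 19 exceeds n − k + 1 = 17 by 2, so the Singleton bound is violated and no linear [21, 5, 19]_7 code can exist. In particular it is not MDS (MDS requires d = n − k + 1 exactly).
Description: the claimed parameters are [21, 5, 19]_7; such a code would be impossible (violates the Singleton bound).


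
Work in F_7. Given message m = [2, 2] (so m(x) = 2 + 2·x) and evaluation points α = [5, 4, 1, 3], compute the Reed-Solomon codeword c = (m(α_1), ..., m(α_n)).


c = [5, 3, 4, 1]

Message polynomial: m(x) = 2 + 2·x (mod 7).
For each evaluation point α_i, compute m(α_i) mod 7:
  α_1 = 5: Horner steps 2 → 5, so m(5) = 5.
  α_2 = 4: Horner steps 2 → 3, so m(4) = 3.
  α_3 = 1: Horner steps 2 → 4, so m(1) = 4.
  α_4 = 3: Horner steps 2 → 1, so m(3) = 1.
Codeword c = [5, 3, 4, 1] ∈ F_7^4.


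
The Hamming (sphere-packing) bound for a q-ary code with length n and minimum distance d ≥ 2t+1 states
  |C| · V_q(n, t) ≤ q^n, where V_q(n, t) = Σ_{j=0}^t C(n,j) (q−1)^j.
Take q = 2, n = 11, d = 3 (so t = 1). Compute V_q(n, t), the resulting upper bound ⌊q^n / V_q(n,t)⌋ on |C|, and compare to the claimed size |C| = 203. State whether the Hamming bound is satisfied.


V_q(n, t) = 12, q^n = 2048, Hamming bound = 170, |C| = 203 > bound (violated).

Step 1: Compute V_q(n, t) = Σ_{j=0}^1 C(n, j) (q−1)^j.
  j = 0: C(11,0)·(1)^0 = 1·1 = 1.
  j = 1: C(11,1)·(1)^1 = 11·1 = 11.
  V_q(n, t) = 1 + 11 = 12.
Step 2: q^n = 2^11 = 2048.
Step 3: Hamming bound ⌊q^n / V_q(n,t)⌋ = ⌊2048/12⌋ = 170.
Step 4: Compare |C| = 203 to 170: violated.
The claimed |C| lies above the Hamming bound, so no 2-ary code of length 11 with d ≥ 3 can have 203 codewords.


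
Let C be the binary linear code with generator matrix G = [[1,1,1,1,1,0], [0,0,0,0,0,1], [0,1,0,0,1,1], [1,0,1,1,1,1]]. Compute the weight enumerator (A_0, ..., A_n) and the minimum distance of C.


Weight distribution: A_0 = 1, A_1 = 3, A_2 = 3, A_3 = 2, A_4 = 3, A_5 = 3, A_6 = 1. Minimum distance d = 1.

Enumerate all 2^4 = 16 messages m ∈ F_2^4.
For each, compute codeword c = mG in F_2^6, then tally its weight.
  m = 0000 → c = 000000, weight = 0.
  m = 1000 → c = 111110, weight = 5.
  m = 0100 → c = 000001, weight = 1.
  m = 1100 → c = 111111, weight = 6.
  m = 0010 → c = 010011, weight = 3.
  m = 1010 → c = 101101, weight = 4.
  m = 0110 → c = 010010, weight = 2.
  m = 1110 → c = 101100, weight = 3.
  m = 0001 → c = 101111, weight = 5.
  m = 1001 → c = 010001, weight = 2.
  m = 0101 → c = 101110, weight = 4.
  m = 1101 → c = 010000, weight = 1.
  m = 0011 → c = 111100, weight = 4.
  m = 1011 → c = 000010, weight = 1.
  m = 0111 → c = 111101, weight = 5.
  m = 1111 → c = 000011, weight = 2.
Tally weights:
  weight 0: 1 codewords.
  weight 1: 3 codewords.
  weight 2: 3 codewords.
  weight 3: 2 codewords.
  weight 4: 3 codewords.
  weight 5: 3 codewords.
  weight 6: 1 codewords.
Minimum distance d = smallest w > 0 with A_w > 0 = 1.
Sanity: Σ A_w = 16 = 2^4 = 16 ✓.


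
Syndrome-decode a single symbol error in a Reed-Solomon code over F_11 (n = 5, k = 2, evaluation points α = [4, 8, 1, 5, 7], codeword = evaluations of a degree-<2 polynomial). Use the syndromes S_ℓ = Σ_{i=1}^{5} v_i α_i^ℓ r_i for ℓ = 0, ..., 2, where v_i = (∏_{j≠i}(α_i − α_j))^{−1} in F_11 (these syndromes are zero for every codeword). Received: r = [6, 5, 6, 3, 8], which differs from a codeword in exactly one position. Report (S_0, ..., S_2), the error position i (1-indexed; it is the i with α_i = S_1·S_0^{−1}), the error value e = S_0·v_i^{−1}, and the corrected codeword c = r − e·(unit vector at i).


S = (10, 10, 10), error at position 3, error magnitude e = 2, c = [6, 5, 4, 3, 8].

Step 1: column multipliers v_i = (∏_{j≠i}(α_i − α_j))^{−1} mod 11.
  i = 1 (α = 4): (4−8)(4−1)(4−5)(4−7) = (−4)·3·(−1)·(−3) = −36 ≡ 8, so v_1 = 8^{−1} = 7 (mod 11).
  i = 2 (α = 8): (8−4)(8−1)(8−5)(8−7) = 4·7·3·1 = 84 ≡ 7, so v_2 = 7^{−1} = 8 (mod 11).
  i = 3 (α = 1): (1−4)(1−8)(1−5)(1−7) = (−3)·(−7)·(−4)·(−6) = 504 ≡ 9, so v_3 = 9^{−1} = 5 (mod 11).
  i = 4 (α = 5): (5−4)(5−8)(5−1)(5−7) = 1·(−3)·4·(−2) = 24 ≡ 2, so v_4 = 2^{−1} = 6 (mod 11).
  i = 5 (α = 7): (7−4)(7−8)(7−1)(7−5) = 3·(−1)·6·2 = −36 ≡ 8, so v_5 = 8^{−1} = 7 (mod 11).
  v = [7, 8, 5, 6, 7].
Step 2: syndromes of r = [6, 5, 6, 3, 8] (all sums mod 11).
  S_0 = Σ v_i r_i = 7·6 + 8·5 + 5·6 + 6·3 + 7·8 = 186 ≡ 10.
  S_1 = Σ v_i α_i r_i = 7·4·6 + 8·8·5 + 5·1·6 + 6·5·3 + 7·7·8 = 1000 ≡ 10.
  α_i^2 mod 11 = [5, 9, 1, 3, 5].
  S_2 = Σ v_i α_i^2 r_i = 7·5·6 + 8·9·5 + 5·1·6 + 6·3·3 + 7·5·8 = 934 ≡ 10.
  S = (10, 10, 10) ≠ 0, so r is not a codeword (an error is present).
Step 3: locate the error. For a single error e at position i, S_ℓ = v_i·e·α_i^ℓ, so α_err = S_1/S_0.
  S_0^{−1} = 10^{−1} = 10 (mod 11), so α_err = 10·10 = 100 ≡ 1 = α_3. Error position i = 3.
  Consistency check: S_2/S_1 = 10·10 = 100 ≡ 1 = α_err ✓ (single-error assumption holds).
Step 4: error magnitude e = S_0/v_3 = S_0·∏_{j≠3}(α_3 − α_j) = 10·9 = 90 ≡ 2 (mod 11).
Step 5: correct position 3: c_3 = r_3 − e = 6 − 2 ≡ 4 (mod 11). Hence c = [6, 5, 4, 3, 8].
  Check: interpolating c through the α_i gives m(x) = 7 + 8·x (degree < 2) with m(α_i) = c_i for every i, so c is indeed a codeword.


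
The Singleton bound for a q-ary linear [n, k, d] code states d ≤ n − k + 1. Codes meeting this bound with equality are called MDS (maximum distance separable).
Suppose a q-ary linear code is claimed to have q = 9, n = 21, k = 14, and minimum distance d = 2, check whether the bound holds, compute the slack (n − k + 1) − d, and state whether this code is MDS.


Singleton RHS = n − k + 1 = 8, slack = 6, bound satisfied, not MDS.

Singleton bound: d ≤ n − k + 1.
Here n = 21, k = 14, so n − k + 1 = 8.
Given d = 2, check d ≤ 8: YES.
Slack = (n − k + 1) − d = 6.
The code is NOT MDS (slack = 6 > 0).
Description: the claimed parameters are [21, 14, 2]_9; such a code would be non-MDS.


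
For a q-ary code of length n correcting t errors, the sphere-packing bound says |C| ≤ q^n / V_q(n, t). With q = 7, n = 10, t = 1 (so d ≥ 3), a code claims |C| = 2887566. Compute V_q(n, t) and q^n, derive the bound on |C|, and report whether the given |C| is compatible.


V_q(n, t) = 61, q^n = 282475249, Hamming bound = 4630741, |C| = 2887566 ≤ bound (satisfied).

Step 1: Compute V_q(n, t) = Σ_{j=0}^1 C(n, j) (q−1)^j.
  j = 0: C(10,0)·(6)^0 = 1·1 = 1.
  j = 1: C(10,1)·(6)^1 = 10·6 = 60.
  V_q(n, t) = 1 + 60 = 61.
Step 2: q^n = 7^10 = 282475249.
Step 3: Hamming bound ⌊q^n / V_q(n,t)⌋ = ⌊282475249/61⌋ = 4630741.
Step 4: Compare |C| = 2887566 to 4630741: satisfied.
The claimed |C| lies below the Hamming bound.


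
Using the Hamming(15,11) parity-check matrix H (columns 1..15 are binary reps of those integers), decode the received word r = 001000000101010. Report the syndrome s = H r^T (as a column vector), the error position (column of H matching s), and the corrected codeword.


s = (1, 0, 1, 1)^T, error position = 11, corrected codeword c = 001000000111010

Compute s = H r^T mod 2 one row at a time:
  s_1 = 0 + 0 + 1 + 0 + 1 + 0 + 1 + 0 = 3 ≡ 1 (mod 2).
  s_2 = 0 + 0 + 0 + 0 + 1 + 0 + 1 + 0 = 2 ≡ 0 (mod 2).
  s_3 = 0 + 1 + 0 + 0 + 1 + 0 + 1 + 0 = 3 ≡ 1 (mod 2).
  s_4 = 0 + 1 + 0 + 0 + 0 + 0 + 0 + 0 = 1 ≡ 1 (mod 2).
s = (1, 0, 1, 1)^T — this equals column 11 of H (binary 1011), so error is at position 11.
Correct: flip bit 11 of r = 001000000101010 to get c = 001000000111010.


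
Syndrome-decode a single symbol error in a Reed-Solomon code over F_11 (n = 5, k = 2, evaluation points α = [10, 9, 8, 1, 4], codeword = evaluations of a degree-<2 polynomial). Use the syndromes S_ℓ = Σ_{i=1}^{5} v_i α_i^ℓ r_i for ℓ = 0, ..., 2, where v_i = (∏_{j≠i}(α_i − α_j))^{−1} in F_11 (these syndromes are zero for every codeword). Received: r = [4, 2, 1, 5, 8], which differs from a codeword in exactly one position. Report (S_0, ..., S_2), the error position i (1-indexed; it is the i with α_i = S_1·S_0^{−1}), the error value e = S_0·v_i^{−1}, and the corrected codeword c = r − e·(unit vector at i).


S = (5, 6, 5), error at position 1, error magnitude e = 1, c = [3, 2, 1, 5, 8].

Step 1: column multipliers v_i = (∏_{j≠i}(α_i − α_j))^{−1} mod 11.
  i = 1 (α = 10): (10−9)(10−8)(10−1)(10−4) = 1·2·9·6 = 108 ≡ 9, so v_1 = 9^{−1} = 5 (mod 11).
  i = 2 (α = 9): (9−10)(9−8)(9−1)(9−4) = (−1)·1·8·5 = −40 ≡ 4, so v_2 = 4^{−1} = 3 (mod 11).
  i = 3 (α = 8): (8−10)(8−9)(8−1)(8−4) = (−2)·(−1)·7·4 = 56 ≡ 1, so v_3 = 1^{−1} = 1 (mod 11).
  i = 4 (α = 1): (1−10)(1−9)(1−8)(1−4) = (−9)·(−8)·(−7)·(−3) = 1512 ≡ 5, so v_4 = 5^{−1} = 9 (mod 11).
  i = 5 (α = 4): (4−10)(4−9)(4−8)(4−1) = (−6)·(−5)·(−4)·3 = −360 ≡ 3, so v_5 = 3^{−1} = 4 (mod 11).
  v = [5, 3, 1, 9, 4].
Step 2: syndromes of r = [4, 2, 1, 5, 8] (all sums mod 11).
  S_0 = Σ v_i r_i = 5·4 + 3·2 + 1·1 + 9·5 + 4·8 = 104 ≡ 5.
  S_1 = Σ v_i α_i r_i = 5·10·4 + 3·9·2 + 1·8·1 + 9·1·5 + 4·4·8 = 435 ≡ 6.
  α_i^2 mod 11 = [1, 4, 9, 1, 5].
  S_2 = Σ v_i α_i^2 r_i = 5·1·4 + 3·4·2 + 1·9·1 + 9·1·5 + 4·5·8 = 258 ≡ 5.
  S = (5, 6, 5) ≠ 0, so r is not a codeword (an error is present).
Step 3: locate the error. For a single error e at position i, S_ℓ = v_i·e·α_i^ℓ, so α_err = S_1/S_0.
  S_0^{−1} = 5^{−1} = 9 (mod 11), so α_err = 6·9 = 54 ≡ 10 = α_1. Error position i = 1.
  Consistency check: S_2/S_1 = 5·2 = 10 ≡ 10 = α_err ✓ (single-error assumption holds).
Step 4: error magnitude e = S_0/v_1 = S_0·∏_{j≠1}(α_1 − α_j) = 5·9 = 45 ≡ 1 (mod 11).
Step 5: correct position 1: c_1 = r_1 − e = 4 − 1 ≡ 3 (mod 11). Hence c = [3, 2, 1, 5, 8].
  Check: interpolating c through the α_i gives m(x) = 4 + 1·x (degree < 2) with m(α_i) = c_i for every i, so c is indeed a codeword.


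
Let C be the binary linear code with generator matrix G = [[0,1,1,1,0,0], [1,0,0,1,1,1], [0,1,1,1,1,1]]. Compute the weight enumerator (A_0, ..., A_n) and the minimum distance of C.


Weight distribution: A_0 = 1, A_2 = 2, A_3 = 2, A_4 = 1, A_5 = 2. Minimum distance d = 2.

Enumerate all 2^3 = 8 messages m ∈ F_2^3.
For each, compute codeword c = mG in F_2^6, then tally its weight.
  m = 000 → c = 000000, weight = 0.
  m = 100 → c = 011100, weight = 3.
  m = 010 → c = 100111, weight = 4.
  m = 110 → c = 111011, weight = 5.
  m = 001 → c = 011111, weight = 5.
  m = 101 → c = 000011, weight = 2.
  m = 011 → c = 111000, weight = 3.
  m = 111 → c = 100100, weight = 2.
Tally weights:
  weight 0: 1 codewords.
  weight 2: 2 codewords.
  weight 3: 2 codewords.
  weight 4: 1 codewords.
  weight 5: 2 codewords.
Minimum distance d = smallest w > 0 with A_w > 0 = 2.
Sanity: Σ A_w = 8 = 2^3 = 8 ✓.


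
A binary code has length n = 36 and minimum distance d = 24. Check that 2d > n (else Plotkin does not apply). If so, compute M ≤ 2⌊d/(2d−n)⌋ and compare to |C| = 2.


Plotkin bound M ≤ 4; given |C| = 2 ≤ bound (satisfied).

Check applicability: 2d = 48, n = 36.
2d − n = 12 > 0, so Plotkin applies.
Compute d/(2d−n) = 24/12 ≈ 2.0000.
⌊d/(2d−n)⌋ = 2.
Plotkin bound: M ≤ 2·2 = 4.
Given |C| = 2, check: satisfied.
This |C| is below the Plotkin bound.


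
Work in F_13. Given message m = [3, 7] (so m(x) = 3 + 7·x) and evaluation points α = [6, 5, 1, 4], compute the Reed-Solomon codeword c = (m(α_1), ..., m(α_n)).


c = [6, 12, 10, 5]

Message polynomial: m(x) = 3 + 7·x (mod 13).
For each evaluation point α_i, compute m(α_i) mod 13:
  α_1 = 6: Horner steps 7 → 6, so m(6) = 6.
  α_2 = 5: Horner steps 7 → 12, so m(5) = 12.
  α_3 = 1: Horner steps 7 → 10, so m(1) = 10.
  α_4 = 4: Horner steps 7 → 5, so m(4) = 5.
Codeword c = [6, 12, 10, 5] ∈ F_13^4.


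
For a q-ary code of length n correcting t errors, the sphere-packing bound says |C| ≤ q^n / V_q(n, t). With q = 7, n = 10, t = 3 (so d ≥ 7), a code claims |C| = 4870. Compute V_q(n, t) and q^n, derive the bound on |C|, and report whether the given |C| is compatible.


V_q(n, t) = 27601, q^n = 282475249, Hamming bound = 10234, |C| = 4870 ≤ bound (satisfied).

Step 1: Compute V_q(n, t) = Σ_{j=0}^3 C(n, j) (q−1)^j.
  j = 0: C(10,0)·(6)^0 = 1·1 = 1.
  j = 1: C(10,1)·(6)^1 = 10·6 = 60.
  j = 2: C(10,2)·(6)^2 = 45·36 = 1620.
  j = 3: C(10,3)·(6)^3 = 120·216 = 25920.
  V_q(n, t) = 1 + 60 + 1620 + 25920 = 27601.
Step 2: q^n = 7^10 = 282475249.
Step 3: Hamming bound ⌊q^n / V_q(n,t)⌋ = ⌊282475249/27601⌋ = 10234.
Step 4: Compare |C| = 4870 to 10234: satisfied.
The claimed |C| lies below the Hamming bound.


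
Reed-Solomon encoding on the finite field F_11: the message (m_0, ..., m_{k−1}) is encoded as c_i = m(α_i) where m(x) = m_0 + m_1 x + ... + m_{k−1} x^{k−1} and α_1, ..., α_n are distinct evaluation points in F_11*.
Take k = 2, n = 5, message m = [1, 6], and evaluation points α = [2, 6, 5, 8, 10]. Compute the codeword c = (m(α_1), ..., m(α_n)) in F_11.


c = [2, 4, 9, 5, 6]

Message polynomial: m(x) = 1 + 6·x (mod 11).
For each evaluation point α_i, compute m(α_i) mod 11:
  α_1 = 2: Horner steps 6 → 2, so m(2) = 2.
  α_2 = 6: Horner steps 6 → 4, so m(6) = 4.
  α_3 = 5: Horner steps 6 → 9, so m(5) = 9.
  α_4 = 8: Horner steps 6 → 5, so m(8) = 5.
  α_5 = 10: Horner steps 6 → 6, so m(10) = 6.
Codeword c = [2, 4, 9, 5, 6] ∈ F_11^5.


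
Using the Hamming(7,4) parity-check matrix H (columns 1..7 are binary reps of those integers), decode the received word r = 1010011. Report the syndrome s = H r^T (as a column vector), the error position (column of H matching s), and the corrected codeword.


s = (0, 1, 1)^T, error position = 3, corrected codeword c = 1000011

Compute s = H r^T mod 2 one row at a time:
  s_1 = 0 + 0 + 1 + 1 = 2 ≡ 0 (mod 2).
  s_2 = 0 + 1 + 1 + 1 = 3 ≡ 1 (mod 2).
  s_3 = 1 + 1 + 0 + 1 = 3 ≡ 1 (mod 2).
s = (0, 1, 1)^T — this equals column 3 of H (binary 011), so error is at position 3.
Correct: flip bit 3 of r = 1010011 to get c = 1000011.


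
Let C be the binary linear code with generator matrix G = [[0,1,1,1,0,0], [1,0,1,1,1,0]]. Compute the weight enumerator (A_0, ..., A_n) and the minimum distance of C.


Weight distribution: A_0 = 1, A_3 = 2, A_4 = 1. Minimum distance d = 3.

Enumerate all 2^2 = 4 messages m ∈ F_2^2.
For each, compute codeword c = mG in F_2^6, then tally its weight.
  m = 00 → c = 000000, weight = 0.
  m = 10 → c = 011100, weight = 3.
  m = 01 → c = 101110, weight = 4.
  m = 11 → c = 110010, weight = 3.
Tally weights:
  weight 0: 1 codewords.
  weight 3: 2 codewords.
  weight 4: 1 codewords.
Minimum distance d = smallest w > 0 with A_w > 0 = 3.
Sanity: Σ A_w = 4 = 2^2 = 4 ✓.


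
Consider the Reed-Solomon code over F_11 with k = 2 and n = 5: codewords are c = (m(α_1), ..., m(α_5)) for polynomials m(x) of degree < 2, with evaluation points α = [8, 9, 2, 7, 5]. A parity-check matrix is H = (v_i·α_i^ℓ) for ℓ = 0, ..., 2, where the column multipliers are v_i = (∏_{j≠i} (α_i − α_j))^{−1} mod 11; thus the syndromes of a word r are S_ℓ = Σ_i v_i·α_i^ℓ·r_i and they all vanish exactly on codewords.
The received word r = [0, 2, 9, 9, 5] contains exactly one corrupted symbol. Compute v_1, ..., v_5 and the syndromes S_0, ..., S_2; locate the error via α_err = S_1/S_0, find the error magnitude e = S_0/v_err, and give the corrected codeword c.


S = (7, 3, 6), error at position 3, error magnitude e = 10, c = [0, 2, 10, 9, 5].

Step 1: column multipliers v_i = (∏_{j≠i}(α_i − α_j))^{−1} mod 11.
  i = 1 (α = 8): (8−9)(8−2)(8−7)(8−5) = (−1)·6·1·3 = −18 ≡ 4, so v_1 = 4^{−1} = 3 (mod 11).
  i = 2 (α = 9): (9−8)(9−2)(9−7)(9−5) = 1·7·2·4 = 56 ≡ 1, so v_2 = 1^{−1} = 1 (mod 11).
  i = 3 (α = 2): (2−8)(2−9)(2−7)(2−5) = (−6)·(−7)·(−5)·(−3) = 630 ≡ 3, so v_3 = 3^{−1} = 4 (mod 11).
  i = 4 (α = 7): (7−8)(7−9)(7−2)(7−5) = (−1)·(−2)·5·2 = 20 ≡ 9, so v_4 = 9^{−1} = 5 (mod 11).
  i = 5 (α = 5): (5−8)(5−9)(5−2)(5−7) = (−3)·(−4)·3·(−2) = −72 ≡ 5, so v_5 = 5^{−1} = 9 (mod 11).
  v = [3, 1, 4, 5, 9].
Step 2: syndromes of r = [0, 2, 9, 9, 5] (all sums mod 11).
  S_0 = Σ v_i r_i = 3·0 + 1·2 + 4·9 + 5·9 + 9·5 = 128 ≡ 7.
  S_1 = Σ v_i α_i r_i = 3·8·0 + 1·9·2 + 4·2·9 + 5·7·9 + 9·5·5 = 630 ≡ 3.
  α_i^2 mod 11 = [9, 4, 4, 5, 3].
  S_2 = Σ v_i α_i^2 r_i = 3·9·0 + 1·4·2 + 4·4·9 + 5·5·9 + 9·3·5 = 512 ≡ 6.
  S = (7, 3, 6) ≠ 0, so r is not a codeword (an error is present).
Step 3: locate the error. For a single error e at position i, S_ℓ = v_i·e·α_i^ℓ, so α_err = S_1/S_0.
  S_0^{−1} = 7^{−1} = 8 (mod 11), so α_err = 3·8 = 24 ≡ 2 = α_3. Error position i = 3.
  Consistency check: S_2/S_1 = 6·4 = 24 ≡ 2 = α_err ✓ (single-error assumption holds).
Step 4: error magnitude e = S_0/v_3 = S_0·∏_{j≠3}(α_3 − α_j) = 7·3 = 21 ≡ 10 (mod 11).
Step 5: correct position 3: c_3 = r_3 − e = 9 − 10 ≡ 10 (mod 11). Hence c = [0, 2, 10, 9, 5].
  Check: interpolating c through the α_i gives m(x) = 6 + 2·x (degree < 2) with m(α_i) = c_i for every i, so c is indeed a codeword.


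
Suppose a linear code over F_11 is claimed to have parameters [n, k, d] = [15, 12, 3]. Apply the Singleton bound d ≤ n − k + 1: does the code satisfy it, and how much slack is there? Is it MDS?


Singleton RHS = n − k + 1 = 4, slack = 1, bound satisfied, not MDS.

Singleton bound: d ≤ n − k + 1.
Here n = 15, k = 12, so n − k + 1 = 4.
Given d = 3, check d ≤ 4: YES.
Slack = (n − k + 1) − d = 1.
The code is NOT MDS (slack = 1 > 0).
Description: the claimed parameters are [15, 12, 3]_11; such a code would be non-MDS.


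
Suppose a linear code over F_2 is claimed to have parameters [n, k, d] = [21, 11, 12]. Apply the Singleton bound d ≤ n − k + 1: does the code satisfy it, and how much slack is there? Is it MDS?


Singleton RHS = n − k + 1 = 11, slack = -1, bound violated (no such code; not MDS).

Singleton bound: d ≤ n − k + 1.
Here n = 21, k = 11, so n − k + 1 = 11.
Given d = 12, check d ≤ 11: NO.
Slack = (n − k + 1) − d = -1.
The slack is negative: d = 12 exceeds n − k + 1 = 11 by 1, so the Singleton bound is violated and no linear [21, 11, 12]_2 code can exist. In particular it is not MDS (MDS requires d = n − k + 1 exactly).
Description: the claimed parameters are [21, 11, 12]_2; such a code would be impossible (violates the Singleton bound).


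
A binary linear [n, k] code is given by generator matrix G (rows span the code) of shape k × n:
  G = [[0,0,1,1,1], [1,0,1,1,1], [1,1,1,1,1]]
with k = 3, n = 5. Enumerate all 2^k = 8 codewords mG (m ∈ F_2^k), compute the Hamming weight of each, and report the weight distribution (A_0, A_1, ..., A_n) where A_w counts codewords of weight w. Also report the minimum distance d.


Weight distribution: A_0 = 1, A_1 = 2, A_2 = 1, A_3 = 1, A_4 = 2, A_5 = 1. Minimum distance d = 1.

Enumerate all 2^3 = 8 messages m ∈ F_2^3.
For each, compute codeword c = mG in F_2^5, then tally its weight.
  m = 000 → c = 00000, weight = 0.
  m = 100 → c = 00111, weight = 3.
  m = 010 → c = 10111, weight = 4.
  m = 110 → c = 10000, weight = 1.
  m = 001 → c = 11111, weight = 5.
  m = 101 → c = 11000, weight = 2.
  m = 011 → c = 01000, weight = 1.
  m = 111 → c = 01111, weight = 4.
Tally weights:
  weight 0: 1 codewords.
  weight 1: 2 codewords.
  weight 2: 1 codewords.
  weight 3: 1 codewords.
  weight 4: 2 codewords.
  weight 5: 1 codewords.
Minimum distance d = smallest w > 0 with A_w > 0 = 1.
Sanity: Σ A_w = 8 = 2^3 = 8 ✓.


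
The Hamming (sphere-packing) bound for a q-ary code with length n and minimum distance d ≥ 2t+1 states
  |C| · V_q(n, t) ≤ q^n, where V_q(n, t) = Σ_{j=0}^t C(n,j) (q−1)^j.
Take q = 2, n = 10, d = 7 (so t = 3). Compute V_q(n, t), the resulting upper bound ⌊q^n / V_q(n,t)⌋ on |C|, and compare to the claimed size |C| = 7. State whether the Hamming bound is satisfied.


V_q(n, t) = 176, q^n = 1024, Hamming bound = 5, |C| = 7 > bound (violated).

Step 1: Compute V_q(n, t) = Σ_{j=0}^3 C(n, j) (q−1)^j.
  j = 0: C(10,0)·(1)^0 = 1·1 = 1.
  j = 1: C(10,1)·(1)^1 = 10·1 = 10.
  j = 2: C(10,2)·(1)^2 = 45·1 = 45.
  j = 3: C(10,3)·(1)^3 = 120·1 = 120.
  V_q(n, t) = 1 + 10 + 45 + 120 = 176.
Step 2: q^n = 2^10 = 1024.
Step 3: Hamming bound ⌊q^n / V_q(n,t)⌋ = ⌊1024/176⌋ = 5.
Step 4: Compare |C| = 7 to 5: violated.
The claimed |C| lies above the Hamming bound, so no 2-ary code of length 10 with d ≥ 7 can have 7 codewords.


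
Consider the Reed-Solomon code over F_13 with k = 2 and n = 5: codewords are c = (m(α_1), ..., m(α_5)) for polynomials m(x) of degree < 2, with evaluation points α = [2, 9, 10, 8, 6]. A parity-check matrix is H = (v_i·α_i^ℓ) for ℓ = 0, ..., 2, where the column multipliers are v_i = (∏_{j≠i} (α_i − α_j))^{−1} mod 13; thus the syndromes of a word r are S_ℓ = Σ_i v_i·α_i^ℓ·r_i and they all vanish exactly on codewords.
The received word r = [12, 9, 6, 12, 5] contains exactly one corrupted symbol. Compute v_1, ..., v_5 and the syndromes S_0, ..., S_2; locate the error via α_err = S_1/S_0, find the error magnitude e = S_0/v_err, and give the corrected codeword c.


S = (12, 11, 9), error at position 1, error magnitude e = 8, c = [4, 9, 6, 12, 5].

Step 1: column multipliers v_i = (∏_{j≠i}(α_i − α_j))^{−1} mod 13.
  i = 1 (α = 2): (2−9)(2−10)(2−8)(2−6) = (−7)·(−8)·(−6)·(−4) = 1344 ≡ 5, so v_1 = 5^{−1} = 8 (mod 13).
  i = 2 (α = 9): (9−2)(9−10)(9−8)(9−6) = 7·(−1)·1·3 = −21 ≡ 5, so v_2 = 5^{−1} = 8 (mod 13).
  i = 3 (α = 10): (10−2)(10−9)(10−8)(10−6) = 8·1·2·4 = 64 ≡ 12, so v_3 = 12^{−1} = 12 (mod 13).
  i = 4 (α = 8): (8−2)(8−9)(8−10)(8−6) = 6·(−1)·(−2)·2 = 24 ≡ 11, so v_4 = 11^{−1} = 6 (mod 13).
  i = 5 (α = 6): (6−2)(6−9)(6−10)(6−8) = 4·(−3)·(−4)·(−2) = −96 ≡ 8, so v_5 = 8^{−1} = 5 (mod 13).
  v = [8, 8, 12, 6, 5].
Step 2: syndromes of r = [12, 9, 6, 12, 5] (all sums mod 13).
  S_0 = Σ v_i r_i = 8·12 + 8·9 + 12·6 + 6·12 + 5·5 = 337 ≡ 12.
  S_1 = Σ v_i α_i r_i = 8·2·12 + 8·9·9 + 12·10·6 + 6·8·12 + 5·6·5 = 2286 ≡ 11.
  α_i^2 mod 13 = [4, 3, 9, 12, 10].
  S_2 = Σ v_i α_i^2 r_i = 8·4·12 + 8·3·9 + 12·9·6 + 6·12·12 + 5·10·5 = 2362 ≡ 9.
  S = (12, 11, 9) ≠ 0, so r is not a codeword (an error is present).
Step 3: locate the error. For a single error e at position i, S_ℓ = v_i·e·α_i^ℓ, so α_err = S_1/S_0.
  S_0^{−1} = 12^{−1} = 12 (mod 13), so α_err = 11·12 = 132 ≡ 2 = α_1. Error position i = 1.
  Consistency check: S_2/S_1 = 9·6 = 54 ≡ 2 = α_err ✓ (single-error assumption holds).
Step 4: error magnitude e = S_0/v_1 = S_0·∏_{j≠1}(α_1 − α_j) = 12·5 = 60 ≡ 8 (mod 13).
Step 5: correct position 1: c_1 = r_1 − e = 12 − 8 ≡ 4 (mod 13). Hence c = [4, 9, 6, 12, 5].
  Check: interpolating c through the α_i gives m(x) = 10 + 10·x (degree < 2) with m(α_i) = c_i for every i, so c is indeed a codeword.


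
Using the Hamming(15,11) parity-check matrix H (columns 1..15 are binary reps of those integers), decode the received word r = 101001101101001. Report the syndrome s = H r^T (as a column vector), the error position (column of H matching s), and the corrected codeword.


s = (0, 0, 1, 1)^T, error position = 3, corrected codeword c = 100001101101001

Compute s = H r^T mod 2 one row at a time:
  s_1 = 0 + 1 + 1 + 0 + 1 + 0 + 0 + 1 = 4 ≡ 0 (mod 2).
  s_2 = 0 + 0 + 1 + 1 + 1 + 0 + 0 + 1 = 4 ≡ 0 (mod 2).
  s_3 = 0 + 1 + 1 + 1 + 1 + 0 + 0 + 1 = 5 ≡ 1 (mod 2).
  s_4 = 1 + 1 + 0 + 1 + 1 + 0 + 0 + 1 = 5 ≡ 1 (mod 2).
s = (0, 0, 1, 1)^T — this equals column 3 of H (binary 0011), so error is at position 3.
Correct: flip bit 3 of r = 101001101101001 to get c = 100001101101001.


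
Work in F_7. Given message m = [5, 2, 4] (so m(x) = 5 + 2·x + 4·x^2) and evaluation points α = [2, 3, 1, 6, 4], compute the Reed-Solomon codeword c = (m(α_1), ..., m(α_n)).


c = [4, 5, 4, 0, 0]

Message polynomial: m(x) = 5 + 2·x + 4·x^2 (mod 7).
For each evaluation point α_i, compute m(α_i) mod 7:
  α_1 = 2: Horner steps 4 → 3 → 4, so m(2) = 4.
  α_2 = 3: Horner steps 4 → 0 → 5, so m(3) = 5.
  α_3 = 1: Horner steps 4 → 6 → 4, so m(1) = 4.
  α_4 = 6: Horner steps 4 → 5 → 0, so m(6) = 0.
  α_5 = 4: Horner steps 4 → 4 → 0, so m(4) = 0.
Codeword c = [4, 5, 4, 0, 0] ∈ F_7^5.


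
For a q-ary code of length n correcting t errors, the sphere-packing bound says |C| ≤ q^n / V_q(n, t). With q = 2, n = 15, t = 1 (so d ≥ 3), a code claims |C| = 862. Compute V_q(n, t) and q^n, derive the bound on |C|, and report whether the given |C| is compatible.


V_q(n, t) = 16, q^n = 32768, Hamming bound = 2048, |C| = 862 ≤ bound (satisfied).

Step 1: Compute V_q(n, t) = Σ_{j=0}^1 C(n, j) (q−1)^j.
  j = 0: C(15,0)·(1)^0 = 1·1 = 1.
  j = 1: C(15,1)·(1)^1 = 15·1 = 15.
  V_q(n, t) = 1 + 15 = 16.
Step 2: q^n = 2^15 = 32768.
Step 3: Hamming bound ⌊q^n / V_q(n,t)⌋ = ⌊32768/16⌋ = 2048.
Step 4: Compare |C| = 862 to 2048: satisfied.
The claimed |C| lies below the Hamming bound.


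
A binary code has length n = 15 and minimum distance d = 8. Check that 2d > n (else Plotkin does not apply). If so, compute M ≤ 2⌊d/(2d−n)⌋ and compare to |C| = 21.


Plotkin bound M ≤ 16; given |C| = 21 > bound (violated).

Check applicability: 2d = 16, n = 15.
2d − n = 1 > 0, so Plotkin applies.
Compute d/(2d−n) = 8/1 ≈ 8.0000.
⌊d/(2d−n)⌋ = 8.
Plotkin bound: M ≤ 2·8 = 16.
Given |C| = 21, check: VIOLATED.
This |C| is above the Plotkin bound, so no binary code with n = 15, d = 8 and 21 codewords exists.
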